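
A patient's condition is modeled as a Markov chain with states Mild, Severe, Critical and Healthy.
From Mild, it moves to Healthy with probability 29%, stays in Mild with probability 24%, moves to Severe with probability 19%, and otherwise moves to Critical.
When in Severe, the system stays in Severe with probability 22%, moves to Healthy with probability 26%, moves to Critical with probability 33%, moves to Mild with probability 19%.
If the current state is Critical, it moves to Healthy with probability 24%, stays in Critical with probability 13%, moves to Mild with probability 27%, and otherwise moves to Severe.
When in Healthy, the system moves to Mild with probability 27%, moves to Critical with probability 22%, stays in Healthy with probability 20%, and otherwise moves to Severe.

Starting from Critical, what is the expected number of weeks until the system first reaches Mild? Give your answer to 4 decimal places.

Let t(s) be the expected number of weeks to first reach Mild from state s, with t(Mild) = 0. Conditioning on the first week:
t(Severe) = 1 + 0.22·t(Severe) + 0.33·t(Critical) + 0.26·t(Healthy)
t(Critical) = 1 + 0.36·t(Severe) + 0.13·t(Critical) + 0.24·t(Healthy)
t(Healthy) = 1 + 0.31·t(Severe) + 0.22·t(Critical) + 0.2·t(Healthy)
Solving: t(Severe) = 4.3577, t(Critical) = 4.0722, t(Healthy) = 4.0585.
Expected weeks from Critical to Mild: 4.0722.

4.0722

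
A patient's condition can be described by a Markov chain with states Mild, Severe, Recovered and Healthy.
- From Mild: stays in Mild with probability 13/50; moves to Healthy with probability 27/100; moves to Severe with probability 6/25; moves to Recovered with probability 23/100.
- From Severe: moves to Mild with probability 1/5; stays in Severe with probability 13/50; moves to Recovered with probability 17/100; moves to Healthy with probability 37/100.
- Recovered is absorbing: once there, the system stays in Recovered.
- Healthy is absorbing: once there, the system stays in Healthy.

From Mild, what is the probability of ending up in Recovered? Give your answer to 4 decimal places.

0.4223

Let h(s) be the probability of absorption at Recovered starting from transient state s. Then h(Recovered) = 1 and h(Healthy) = 0. By first-step analysis:
h(Mild) = 0.26·h(Mild) + 0.24·h(Severe) + 0.23·1 + 0.27·0
h(Severe) = 0.2·h(Mild) + 0.26·h(Severe) + 0.17·1 + 0.37·0
Solving: h(Mild) = 0.4223, h(Severe) = 0.3439.
Starting from Mild, the probability is 0.4223.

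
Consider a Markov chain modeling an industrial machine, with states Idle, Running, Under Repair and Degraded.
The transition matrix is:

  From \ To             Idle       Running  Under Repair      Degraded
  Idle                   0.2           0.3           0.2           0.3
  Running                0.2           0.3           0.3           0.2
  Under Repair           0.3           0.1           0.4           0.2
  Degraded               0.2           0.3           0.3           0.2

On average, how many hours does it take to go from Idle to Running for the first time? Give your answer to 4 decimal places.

4.1014

Let t(s) be the expected number of hours to first reach Running from state s, with t(Running) = 0. Conditioning on the first hour:
t(Idle) = 1 + 0.2·t(Idle) + 0.2·t(Under Repair) + 0.3·t(Degraded)
t(Under Repair) = 1 + 0.3·t(Idle) + 0.4·t(Under Repair) + 0.2·t(Degraded)
t(Degraded) = 1 + 0.2·t(Idle) + 0.3·t(Under Repair) + 0.2·t(Degraded)
Solving: t(Idle) = 4.1014, t(Under Repair) = 5.1152, t(Degraded) = 4.1935.
Expected hours from Idle to Running: 4.1014.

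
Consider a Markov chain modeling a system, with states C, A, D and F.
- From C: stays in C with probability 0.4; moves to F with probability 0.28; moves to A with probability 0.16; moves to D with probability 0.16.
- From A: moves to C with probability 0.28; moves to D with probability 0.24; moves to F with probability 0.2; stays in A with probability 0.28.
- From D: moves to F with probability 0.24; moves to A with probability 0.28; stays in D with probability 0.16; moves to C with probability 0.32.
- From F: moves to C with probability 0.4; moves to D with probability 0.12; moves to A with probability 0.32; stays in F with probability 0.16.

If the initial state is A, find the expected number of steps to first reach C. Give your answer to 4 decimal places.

3.2051

Let t(s) be the expected number of steps to first reach C from state s, with t(C) = 0. Conditioning on the first step:
t(A) = 1 + 0.28·t(A) + 0.24·t(D) + 0.2·t(F)
t(D) = 1 + 0.28·t(A) + 0.16·t(D) + 0.24·t(F)
t(F) = 1 + 0.32·t(A) + 0.12·t(D) + 0.16·t(F)
Solving: t(A) = 3.2051, t(D) = 3.0733, t(F) = 2.8505.
Expected steps from A to C: 3.2051.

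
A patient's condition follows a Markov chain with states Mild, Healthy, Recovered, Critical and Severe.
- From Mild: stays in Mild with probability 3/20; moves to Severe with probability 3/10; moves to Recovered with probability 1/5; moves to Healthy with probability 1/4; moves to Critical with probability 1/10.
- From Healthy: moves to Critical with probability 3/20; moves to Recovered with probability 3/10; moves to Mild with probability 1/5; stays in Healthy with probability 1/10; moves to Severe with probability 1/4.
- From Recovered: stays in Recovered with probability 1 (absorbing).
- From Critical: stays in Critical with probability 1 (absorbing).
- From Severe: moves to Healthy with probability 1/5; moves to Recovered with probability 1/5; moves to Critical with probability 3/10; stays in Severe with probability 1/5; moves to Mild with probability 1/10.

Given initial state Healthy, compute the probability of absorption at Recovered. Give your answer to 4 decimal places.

Let h(s) be the probability of absorption at Recovered starting from transient state s. Then h(Recovered) = 1 and h(Critical) = 0. By first-step analysis:
h(Mild) = 0.15·h(Mild) + 0.25·h(Healthy) + 0.2·1 + 0.1·0 + 0.3·h(Severe)
h(Healthy) = 0.2·h(Mild) + 0.1·h(Healthy) + 0.3·1 + 0.15·0 + 0.25·h(Severe)
h(Severe) = 0.1·h(Mild) + 0.2·h(Healthy) + 0.2·1 + 0.3·0 + 0.2·h(Severe)
Solving: h(Mild) = 0.5751, h(Healthy) = 0.5916, h(Severe) = 0.4698.
Starting from Healthy, the probability is 0.5916.

0.5916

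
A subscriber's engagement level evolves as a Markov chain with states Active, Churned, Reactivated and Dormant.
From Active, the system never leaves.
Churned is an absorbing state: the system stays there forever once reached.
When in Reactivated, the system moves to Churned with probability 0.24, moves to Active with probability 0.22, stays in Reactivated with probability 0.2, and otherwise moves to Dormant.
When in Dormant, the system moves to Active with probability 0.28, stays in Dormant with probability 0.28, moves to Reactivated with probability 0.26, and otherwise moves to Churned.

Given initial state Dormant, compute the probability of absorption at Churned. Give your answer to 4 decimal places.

Let h(s) be the probability of absorption at Churned starting from transient state s. Then h(Churned) = 1 and h(Active) = 0. By first-step analysis:
h(Reactivated) = 0.22·0 + 0.24·1 + 0.2·h(Reactivated) + 0.34·h(Dormant)
h(Dormant) = 0.28·0 + 0.18·1 + 0.26·h(Reactivated) + 0.28·h(Dormant)
Solving: h(Reactivated) = 0.4799, h(Dormant) = 0.4233.
Starting from Dormant, the probability is 0.4233.

0.4233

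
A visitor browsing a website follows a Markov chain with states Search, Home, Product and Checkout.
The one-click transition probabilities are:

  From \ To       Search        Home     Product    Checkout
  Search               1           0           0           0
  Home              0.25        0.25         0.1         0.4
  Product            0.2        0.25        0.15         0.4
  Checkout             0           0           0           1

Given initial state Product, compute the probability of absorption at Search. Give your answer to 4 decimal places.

Let h(s) be the probability of absorption at Search starting from transient state s. Then h(Search) = 1 and h(Checkout) = 0. By first-step analysis:
h(Home) = 0.25·1 + 0.25·h(Home) + 0.1·h(Product) + 0.4·0
h(Product) = 0.2·1 + 0.25·h(Home) + 0.15·h(Product) + 0.4·0
Solving: h(Home) = 0.3796, h(Product) = 0.3469.
Starting from Product, the probability is 0.3469.

0.3469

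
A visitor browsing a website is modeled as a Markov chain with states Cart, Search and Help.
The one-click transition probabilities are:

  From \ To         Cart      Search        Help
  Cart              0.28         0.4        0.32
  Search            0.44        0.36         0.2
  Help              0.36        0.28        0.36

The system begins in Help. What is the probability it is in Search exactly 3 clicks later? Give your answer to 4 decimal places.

Propagate the distribution vector 3 clicks from Help.
After 0 clicks: (0.0000, 0.0000, 1.0000)
After 1 click: (0.3600, 0.2800, 0.3600)
After 2 clicks: (0.3536, 0.3456, 0.3008)
After 3 clicks: (0.3594, 0.3501, 0.2906)
P(in Search after 3 clicks) = 0.3501

0.3501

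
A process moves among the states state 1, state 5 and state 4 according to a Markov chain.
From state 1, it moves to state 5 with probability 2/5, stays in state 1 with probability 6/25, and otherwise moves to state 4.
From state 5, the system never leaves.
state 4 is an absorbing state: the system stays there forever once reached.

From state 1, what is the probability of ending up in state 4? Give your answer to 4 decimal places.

0.4737

Let h(s) be the probability of absorption at state 4 starting from transient state s. Then h(state 4) = 1 and h(state 5) = 0. By first-step analysis:
h(state 1) = 0.24·h(state 1) + 0.4·0 + 0.36·1
Solving: h(state 1) = 0.4737.
Starting from state 1, the probability is 0.4737.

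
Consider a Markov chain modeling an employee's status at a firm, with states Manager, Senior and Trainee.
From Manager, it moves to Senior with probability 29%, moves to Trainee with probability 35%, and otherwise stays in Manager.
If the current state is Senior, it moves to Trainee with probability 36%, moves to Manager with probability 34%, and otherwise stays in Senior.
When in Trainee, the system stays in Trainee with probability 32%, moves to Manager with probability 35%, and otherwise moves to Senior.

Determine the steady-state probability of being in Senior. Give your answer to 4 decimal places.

0.3068

Let the stationary distribution be π with π = πP and π_1 + π_2 + π_3 = 1.
π_1 = 0.36·π_1 + 0.34·π_2 + 0.35·π_3
π_2 = 0.29·π_1 + 0.3·π_2 + 0.33·π_3
Solving with the normalization constraint gives π = (0.3504, 0.3068, 0.3428).
So the stationary probability of Senior is 0.3068.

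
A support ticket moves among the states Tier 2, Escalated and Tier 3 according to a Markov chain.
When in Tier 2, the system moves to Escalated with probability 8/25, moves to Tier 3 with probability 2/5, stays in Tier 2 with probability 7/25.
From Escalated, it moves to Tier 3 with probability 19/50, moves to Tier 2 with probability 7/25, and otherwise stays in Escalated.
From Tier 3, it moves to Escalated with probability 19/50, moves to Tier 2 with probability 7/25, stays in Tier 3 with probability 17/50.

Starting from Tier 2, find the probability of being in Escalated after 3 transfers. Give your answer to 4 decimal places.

0.3492

Propagate the distribution vector 3 transfers from Tier 2.
After 0 transfers: (1.0000, 0.0000, 0.0000)
After 1 transfer: (0.2800, 0.3200, 0.4000)
After 2 transfers: (0.2800, 0.3504, 0.3696)
After 3 transfers: (0.2800, 0.3492, 0.3708)
P(in Escalated after 3 transfers) = 0.3492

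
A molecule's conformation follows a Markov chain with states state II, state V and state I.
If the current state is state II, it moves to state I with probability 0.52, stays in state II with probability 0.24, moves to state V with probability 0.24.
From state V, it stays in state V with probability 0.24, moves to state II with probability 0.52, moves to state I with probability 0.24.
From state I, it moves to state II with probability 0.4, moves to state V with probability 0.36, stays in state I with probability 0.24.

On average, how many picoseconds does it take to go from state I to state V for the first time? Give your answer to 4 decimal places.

3.1385

Let t(s) be the expected number of picoseconds to first reach state V from state s, with t(state V) = 0. Conditioning on the first picosecond:
t(state II) = 1 + 0.24·t(state II) + 0.52·t(state I)
t(state I) = 1 + 0.4·t(state II) + 0.24·t(state I)
Solving: t(state II) = 3.4632, t(state I) = 3.1385.
Expected picoseconds from state I to state V: 3.1385.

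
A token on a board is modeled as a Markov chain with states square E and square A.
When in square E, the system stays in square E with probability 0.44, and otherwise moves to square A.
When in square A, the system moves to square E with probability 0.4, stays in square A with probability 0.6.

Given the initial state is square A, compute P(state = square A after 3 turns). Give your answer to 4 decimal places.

Propagate the distribution vector 3 turns from square A.
After 0 turns: (0.0000, 1.0000)
After 1 turn: (0.4000, 0.6000)
After 2 turns: (0.4160, 0.5840)
After 3 turns: (0.4166, 0.5834)
P(in square A after 3 turns) = 0.5834

0.5834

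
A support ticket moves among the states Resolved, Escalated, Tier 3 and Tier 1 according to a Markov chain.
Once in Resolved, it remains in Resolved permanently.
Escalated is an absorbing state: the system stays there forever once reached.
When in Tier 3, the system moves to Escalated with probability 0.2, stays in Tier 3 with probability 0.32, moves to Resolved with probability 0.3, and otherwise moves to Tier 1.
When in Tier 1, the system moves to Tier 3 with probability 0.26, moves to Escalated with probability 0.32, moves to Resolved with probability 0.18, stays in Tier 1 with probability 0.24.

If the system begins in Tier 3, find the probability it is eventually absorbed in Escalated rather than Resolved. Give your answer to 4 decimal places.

Let h(s) be the probability of absorption at Escalated starting from transient state s. Then h(Escalated) = 1 and h(Resolved) = 0. By first-step analysis:
h(Tier 3) = 0.3·0 + 0.2·1 + 0.32·h(Tier 3) + 0.18·h(Tier 1)
h(Tier 1) = 0.18·0 + 0.32·1 + 0.26·h(Tier 3) + 0.24·h(Tier 1)
Solving: h(Tier 3) = 0.4460, h(Tier 1) = 0.5736.
Starting from Tier 3, the probability is 0.4460.

0.4460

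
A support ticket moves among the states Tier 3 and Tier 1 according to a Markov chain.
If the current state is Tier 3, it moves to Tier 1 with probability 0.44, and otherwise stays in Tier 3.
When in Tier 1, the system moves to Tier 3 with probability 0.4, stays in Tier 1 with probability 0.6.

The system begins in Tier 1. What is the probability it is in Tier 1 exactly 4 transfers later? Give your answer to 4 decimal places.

Propagate the distribution vector 4 transfers from Tier 1.
After 0 transfers: (0.0000, 1.0000)
After 1 transfer: (0.4000, 0.6000)
After 2 transfers: (0.4640, 0.5360)
After 3 transfers: (0.4742, 0.5258)
After 4 transfers: (0.4759, 0.5241)
P(in Tier 1 after 4 transfers) = 0.5241

0.5241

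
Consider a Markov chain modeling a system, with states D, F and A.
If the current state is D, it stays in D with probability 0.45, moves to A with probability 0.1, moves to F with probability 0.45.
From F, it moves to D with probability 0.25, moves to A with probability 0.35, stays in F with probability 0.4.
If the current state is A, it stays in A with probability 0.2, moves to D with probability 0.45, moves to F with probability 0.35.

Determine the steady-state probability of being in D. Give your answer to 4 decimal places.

0.3686

Let the stationary distribution be π with π = πP and π_1 + π_2 + π_3 = 1.
π_1 = 0.45·π_1 + 0.25·π_2 + 0.45·π_3
π_2 = 0.45·π_1 + 0.4·π_2 + 0.35·π_3
Solving with the normalization constraint gives π = (0.3686, 0.4072, 0.2242).
So the stationary probability of D is 0.3686.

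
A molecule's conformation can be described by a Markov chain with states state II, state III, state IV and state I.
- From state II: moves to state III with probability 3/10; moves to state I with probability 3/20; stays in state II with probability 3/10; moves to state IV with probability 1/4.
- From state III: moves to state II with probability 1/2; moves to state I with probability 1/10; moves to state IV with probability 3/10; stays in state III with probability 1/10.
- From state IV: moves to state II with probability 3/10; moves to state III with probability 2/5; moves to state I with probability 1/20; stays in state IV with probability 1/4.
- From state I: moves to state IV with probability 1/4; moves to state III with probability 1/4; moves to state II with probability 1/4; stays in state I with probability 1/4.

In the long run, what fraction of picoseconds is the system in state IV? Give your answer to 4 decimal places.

Let the stationary distribution be π with π = πP and π_1 + π_2 + π_3 + π_4 = 1.
π_1 = 0.3·π_1 + 0.5·π_2 + 0.3·π_3 + 0.25·π_4
π_2 = 0.3·π_1 + 0.1·π_2 + 0.4·π_3 + 0.25·π_4
π_3 = 0.25·π_1 + 0.3·π_2 + 0.25·π_3 + 0.25·π_4
Solving with the normalization constraint gives π = (0.3472, 0.2668, 0.2633, 0.1226).
So the stationary probability of state IV is 0.2633.

0.2633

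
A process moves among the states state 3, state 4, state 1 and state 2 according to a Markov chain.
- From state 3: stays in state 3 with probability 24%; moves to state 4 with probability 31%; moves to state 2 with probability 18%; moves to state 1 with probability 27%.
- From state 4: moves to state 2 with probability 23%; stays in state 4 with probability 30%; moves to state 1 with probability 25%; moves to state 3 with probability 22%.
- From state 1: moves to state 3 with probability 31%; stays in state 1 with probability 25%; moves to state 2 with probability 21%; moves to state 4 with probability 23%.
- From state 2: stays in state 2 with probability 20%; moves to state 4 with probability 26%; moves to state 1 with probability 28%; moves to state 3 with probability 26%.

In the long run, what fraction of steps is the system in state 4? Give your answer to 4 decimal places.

Let the stationary distribution be π with π = πP and π_1 + π_2 + π_3 + π_4 = 1.
π_1 = 0.24·π_1 + 0.22·π_2 + 0.31·π_3 + 0.26·π_4
π_2 = 0.31·π_1 + 0.3·π_2 + 0.23·π_3 + 0.26·π_4
π_3 = 0.27·π_1 + 0.25·π_2 + 0.25·π_3 + 0.28·π_4
Solving with the normalization constraint gives π = (0.2569, 0.2760, 0.2613, 0.2058).
So the stationary probability of state 4 is 0.2760.

0.2760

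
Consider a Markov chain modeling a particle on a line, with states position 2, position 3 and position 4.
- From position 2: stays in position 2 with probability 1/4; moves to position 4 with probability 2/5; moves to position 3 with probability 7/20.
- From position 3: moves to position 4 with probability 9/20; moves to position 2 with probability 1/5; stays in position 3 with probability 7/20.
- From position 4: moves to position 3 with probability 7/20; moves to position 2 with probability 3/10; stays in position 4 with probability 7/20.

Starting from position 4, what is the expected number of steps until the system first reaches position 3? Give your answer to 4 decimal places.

Let t(s) be the expected number of steps to first reach position 3 from state s, with t(position 3) = 0. Conditioning on the first step:
t(position 2) = 1 + 0.25·t(position 2) + 0.4·t(position 4)
t(position 4) = 1 + 0.3·t(position 2) + 0.35·t(position 4)
Solving: t(position 2) = 2.8571, t(position 4) = 2.8571.
Expected steps from position 4 to position 3: 2.8571.

2.8571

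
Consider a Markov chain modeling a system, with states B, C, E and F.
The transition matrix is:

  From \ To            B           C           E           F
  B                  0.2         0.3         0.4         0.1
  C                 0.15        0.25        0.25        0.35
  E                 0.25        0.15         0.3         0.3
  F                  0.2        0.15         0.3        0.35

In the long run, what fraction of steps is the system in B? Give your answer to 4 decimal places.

Let the stationary distribution be π with π = πP and π_1 + π_2 + π_3 + π_4 = 1.
π_1 = 0.2·π_1 + 0.15·π_2 + 0.25·π_3 + 0.2·π_4
π_2 = 0.3·π_1 + 0.25·π_2 + 0.15·π_3 + 0.15·π_4
π_3 = 0.4·π_1 + 0.25·π_2 + 0.3·π_3 + 0.3·π_4
Solving with the normalization constraint gives π = (0.2055, 0.2009, 0.3105, 0.2831).
So the stationary probability of B is 0.2055.

0.2055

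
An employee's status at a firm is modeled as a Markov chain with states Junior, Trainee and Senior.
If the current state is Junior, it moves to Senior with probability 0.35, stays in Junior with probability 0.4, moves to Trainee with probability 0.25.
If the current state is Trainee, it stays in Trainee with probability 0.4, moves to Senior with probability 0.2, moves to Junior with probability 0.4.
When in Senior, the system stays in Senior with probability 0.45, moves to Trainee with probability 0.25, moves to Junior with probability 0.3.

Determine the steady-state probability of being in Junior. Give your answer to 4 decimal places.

0.3660

Let the stationary distribution be π with π = πP and π_1 + π_2 + π_3 = 1.
π_1 = 0.4·π_1 + 0.4·π_2 + 0.3·π_3
π_2 = 0.25·π_1 + 0.4·π_2 + 0.25·π_3
Solving with the normalization constraint gives π = (0.3660, 0.2941, 0.3399).
So the stationary probability of Junior is 0.3660.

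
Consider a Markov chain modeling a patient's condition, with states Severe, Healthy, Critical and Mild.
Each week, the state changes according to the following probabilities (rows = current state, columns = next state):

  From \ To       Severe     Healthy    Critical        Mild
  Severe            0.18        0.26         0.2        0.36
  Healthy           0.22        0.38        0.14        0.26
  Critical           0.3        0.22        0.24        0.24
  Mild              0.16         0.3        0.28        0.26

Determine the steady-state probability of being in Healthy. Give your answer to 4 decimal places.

0.2984

Let the stationary distribution be π with π = πP and π_1 + π_2 + π_3 + π_4 = 1.
π_1 = 0.18·π_1 + 0.22·π_2 + 0.3·π_3 + 0.16·π_4
π_2 = 0.26·π_1 + 0.38·π_2 + 0.22·π_3 + 0.3·π_4
π_3 = 0.2·π_1 + 0.14·π_2 + 0.24·π_3 + 0.28·π_4
Solving with the normalization constraint gives π = (0.2119, 0.2984, 0.2128, 0.2769).
So the stationary probability of Healthy is 0.2984.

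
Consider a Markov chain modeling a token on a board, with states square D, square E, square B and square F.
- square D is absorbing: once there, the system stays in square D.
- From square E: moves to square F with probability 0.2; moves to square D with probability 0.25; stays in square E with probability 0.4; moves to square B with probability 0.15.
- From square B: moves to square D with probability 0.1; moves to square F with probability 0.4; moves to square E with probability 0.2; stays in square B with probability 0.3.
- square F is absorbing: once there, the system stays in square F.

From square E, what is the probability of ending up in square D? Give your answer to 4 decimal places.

0.4872

Let h(s) be the probability of absorption at square D starting from transient state s. Then h(square D) = 1 and h(square F) = 0. By first-step analysis:
h(square E) = 0.25·1 + 0.4·h(square E) + 0.15·h(square B) + 0.2·0
h(square B) = 0.1·1 + 0.2·h(square E) + 0.3·h(square B) + 0.4·0
Solving: h(square E) = 0.4872, h(square B) = 0.2821.
Starting from square E, the probability is 0.4872.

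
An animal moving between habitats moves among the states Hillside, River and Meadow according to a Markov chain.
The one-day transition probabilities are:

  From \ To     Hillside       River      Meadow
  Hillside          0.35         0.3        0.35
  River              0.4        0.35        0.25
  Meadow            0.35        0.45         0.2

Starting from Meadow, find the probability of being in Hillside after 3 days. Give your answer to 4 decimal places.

Propagate the distribution vector 3 days from Meadow.
After 0 days: (0.0000, 0.0000, 1.0000)
After 1 day: (0.3500, 0.4500, 0.2000)
After 2 days: (0.3725, 0.3525, 0.2750)
After 3 days: (0.3676, 0.3589, 0.2735)
P(in Hillside after 3 days) = 0.3676

0.3676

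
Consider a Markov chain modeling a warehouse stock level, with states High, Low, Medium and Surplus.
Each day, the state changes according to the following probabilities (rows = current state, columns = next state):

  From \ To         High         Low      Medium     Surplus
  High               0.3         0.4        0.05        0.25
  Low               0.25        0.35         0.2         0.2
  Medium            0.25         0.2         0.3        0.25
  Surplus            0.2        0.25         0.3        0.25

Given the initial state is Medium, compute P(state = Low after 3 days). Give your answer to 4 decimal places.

Propagate the distribution vector 3 days from Medium.
After 0 days: (0.0000, 0.0000, 1.0000, 0.0000)
After 1 day: (0.2500, 0.2000, 0.3000, 0.2500)
After 2 days: (0.2500, 0.2925, 0.2175, 0.2400)
After 3 days: (0.2505, 0.3059, 0.2083, 0.2354)
P(in Low after 3 days) = 0.3059

0.3059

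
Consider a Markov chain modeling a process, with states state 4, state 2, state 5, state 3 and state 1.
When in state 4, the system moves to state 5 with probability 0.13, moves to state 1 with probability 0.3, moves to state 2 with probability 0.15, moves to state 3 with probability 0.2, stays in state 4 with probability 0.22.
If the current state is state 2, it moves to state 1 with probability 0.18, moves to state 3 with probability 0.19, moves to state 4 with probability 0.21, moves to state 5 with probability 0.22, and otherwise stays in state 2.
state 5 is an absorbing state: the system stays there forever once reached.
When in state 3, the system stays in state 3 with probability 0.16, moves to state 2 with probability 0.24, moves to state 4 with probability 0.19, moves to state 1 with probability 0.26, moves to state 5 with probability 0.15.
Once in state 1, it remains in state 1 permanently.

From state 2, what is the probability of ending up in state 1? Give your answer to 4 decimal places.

Let h(s) be the probability of absorption at state 1 starting from transient state s. Then h(state 1) = 1 and h(state 5) = 0. By first-step analysis:
h(state 4) = 0.22·h(state 4) + 0.15·h(state 2) + 0.13·0 + 0.2·h(state 3) + 0.3·1
h(state 2) = 0.21·h(state 4) + 0.2·h(state 2) + 0.22·0 + 0.19·h(state 3) + 0.18·1
h(state 3) = 0.19·h(state 4) + 0.24·h(state 2) + 0.15·0 + 0.16·h(state 3) + 0.26·1
Solving: h(state 4) = 0.6445, h(state 2) = 0.5389, h(state 3) = 0.6093.
Starting from state 2, the probability is 0.5389.

0.5389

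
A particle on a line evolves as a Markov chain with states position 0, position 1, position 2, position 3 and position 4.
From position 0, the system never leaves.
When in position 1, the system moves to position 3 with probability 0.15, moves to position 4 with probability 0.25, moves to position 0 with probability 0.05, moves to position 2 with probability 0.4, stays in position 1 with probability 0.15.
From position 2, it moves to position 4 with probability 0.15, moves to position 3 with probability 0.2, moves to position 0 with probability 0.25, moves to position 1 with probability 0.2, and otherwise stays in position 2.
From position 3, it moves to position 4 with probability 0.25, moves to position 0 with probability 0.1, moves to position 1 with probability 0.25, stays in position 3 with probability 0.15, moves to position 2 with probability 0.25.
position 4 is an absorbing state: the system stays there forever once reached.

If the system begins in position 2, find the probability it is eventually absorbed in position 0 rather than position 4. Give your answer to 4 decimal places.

0.4933

Let h(s) be the probability of absorption at position 0 starting from transient state s. Then h(position 0) = 1 and h(position 4) = 0. By first-step analysis:
h(position 1) = 0.05·1 + 0.15·h(position 1) + 0.4·h(position 2) + 0.15·h(position 3) + 0.25·0
h(position 2) = 0.25·1 + 0.2·h(position 1) + 0.2·h(position 2) + 0.2·h(position 3) + 0.15·0
h(position 3) = 0.1·1 + 0.25·h(position 1) + 0.25·h(position 2) + 0.15·h(position 3) + 0.25·0
Solving: h(position 1) = 0.3558, h(position 2) = 0.4933, h(position 3) = 0.3674.
Starting from position 2, the probability is 0.4933.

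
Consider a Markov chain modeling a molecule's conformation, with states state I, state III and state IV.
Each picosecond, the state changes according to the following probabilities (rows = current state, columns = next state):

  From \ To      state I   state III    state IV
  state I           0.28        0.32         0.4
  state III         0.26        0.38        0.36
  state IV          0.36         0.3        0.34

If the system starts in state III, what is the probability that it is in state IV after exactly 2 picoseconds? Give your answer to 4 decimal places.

0.3632

Sum over the intermediate state after 1 picosecond:
P = P(state III→state I)·P(state I→state IV) + P(state III→state III)·P(state III→state IV) + P(state III→state IV)·P(state IV→state IV)
  = 0.26×0.4 + 0.38×0.36 + 0.36×0.34
  = 0.1040 + 0.1368 + 0.1224 = 0.3632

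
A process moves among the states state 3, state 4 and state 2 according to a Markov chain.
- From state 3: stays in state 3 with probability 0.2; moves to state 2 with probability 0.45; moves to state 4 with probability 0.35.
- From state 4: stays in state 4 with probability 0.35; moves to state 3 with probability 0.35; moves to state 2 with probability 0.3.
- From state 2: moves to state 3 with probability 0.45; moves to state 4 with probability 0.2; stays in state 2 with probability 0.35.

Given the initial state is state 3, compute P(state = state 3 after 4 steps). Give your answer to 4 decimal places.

0.3377

Propagate the distribution vector 4 steps from state 3.
After 0 steps: (1.0000, 0.0000, 0.0000)
After 1 step: (0.2000, 0.3500, 0.4500)
After 2 steps: (0.3650, 0.2825, 0.3525)
After 3 steps: (0.3305, 0.2971, 0.3724)
After 4 steps: (0.3377, 0.2941, 0.3682)
P(in state 3 after 4 steps) = 0.3377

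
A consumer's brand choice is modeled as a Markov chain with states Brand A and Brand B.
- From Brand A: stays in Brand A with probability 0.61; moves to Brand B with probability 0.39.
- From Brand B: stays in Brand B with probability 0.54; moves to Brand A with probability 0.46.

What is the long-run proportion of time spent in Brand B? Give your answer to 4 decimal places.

0.4588

Let the stationary distribution be π with π = πP and π_1 + π_2 = 1.
π_1 = 0.61·π_1 + 0.46·π_2
Solving with the normalization constraint gives π = (0.5412, 0.4588).
So the stationary probability of Brand B is 0.4588.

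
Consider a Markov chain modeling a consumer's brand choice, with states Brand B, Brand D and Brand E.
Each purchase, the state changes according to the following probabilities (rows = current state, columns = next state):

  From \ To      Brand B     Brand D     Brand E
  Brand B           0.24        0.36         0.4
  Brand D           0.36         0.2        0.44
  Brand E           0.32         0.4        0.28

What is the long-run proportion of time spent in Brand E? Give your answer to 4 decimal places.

0.3687

Let the stationary distribution be π with π = πP and π_1 + π_2 + π_3 = 1.
π_1 = 0.24·π_1 + 0.36·π_2 + 0.32·π_3
π_2 = 0.36·π_1 + 0.2·π_2 + 0.4·π_3
Solving with the normalization constraint gives π = (0.3083, 0.3231, 0.3687).
So the stationary probability of Brand E is 0.3687.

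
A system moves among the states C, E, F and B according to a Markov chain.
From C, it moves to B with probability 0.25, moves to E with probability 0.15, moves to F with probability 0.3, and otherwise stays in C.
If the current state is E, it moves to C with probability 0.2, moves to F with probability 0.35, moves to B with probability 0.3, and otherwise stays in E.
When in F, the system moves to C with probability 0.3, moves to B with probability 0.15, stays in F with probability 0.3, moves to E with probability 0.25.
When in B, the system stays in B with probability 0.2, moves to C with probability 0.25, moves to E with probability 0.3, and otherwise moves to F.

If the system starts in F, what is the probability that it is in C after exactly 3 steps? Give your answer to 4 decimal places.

0.2685

Propagate the distribution vector 3 steps from F.
After 0 steps: (0.0000, 0.0000, 1.0000, 0.0000)
After 1 step: (0.3000, 0.2500, 0.3000, 0.1500)
After 2 steps: (0.2675, 0.2025, 0.3050, 0.2250)
After 3 steps: (0.2685, 0.2143, 0.2989, 0.2184)
P(in C after 3 steps) = 0.2685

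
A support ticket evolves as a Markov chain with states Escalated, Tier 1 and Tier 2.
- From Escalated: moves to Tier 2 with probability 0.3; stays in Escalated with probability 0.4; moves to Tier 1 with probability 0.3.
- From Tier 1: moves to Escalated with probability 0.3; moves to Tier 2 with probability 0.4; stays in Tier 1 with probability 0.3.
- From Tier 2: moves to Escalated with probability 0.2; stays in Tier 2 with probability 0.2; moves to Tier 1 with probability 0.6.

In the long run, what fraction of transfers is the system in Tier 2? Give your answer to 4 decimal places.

0.3084

Let the stationary distribution be π with π = πP and π_1 + π_2 + π_3 = 1.
π_1 = 0.4·π_1 + 0.3·π_2 + 0.2·π_3
π_2 = 0.3·π_1 + 0.3·π_2 + 0.6·π_3
Solving with the normalization constraint gives π = (0.2991, 0.3925, 0.3084).
So the stationary probability of Tier 2 is 0.3084.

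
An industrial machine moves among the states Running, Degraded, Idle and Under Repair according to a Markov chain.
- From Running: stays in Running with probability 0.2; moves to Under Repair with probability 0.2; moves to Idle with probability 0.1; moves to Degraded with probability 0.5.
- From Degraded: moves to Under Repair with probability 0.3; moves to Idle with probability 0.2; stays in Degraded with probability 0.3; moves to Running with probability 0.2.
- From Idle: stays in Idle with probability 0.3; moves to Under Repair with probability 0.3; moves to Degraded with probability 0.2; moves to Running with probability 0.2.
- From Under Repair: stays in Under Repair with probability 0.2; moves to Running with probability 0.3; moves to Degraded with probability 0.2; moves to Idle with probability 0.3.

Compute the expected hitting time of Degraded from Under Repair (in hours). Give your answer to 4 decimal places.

3.6364

Let t(s) be the expected number of hours to first reach Degraded from state s, with t(Degraded) = 0. Conditioning on the first hour:
t(Running) = 1 + 0.2·t(Running) + 0.1·t(Idle) + 0.2·t(Under Repair)
t(Idle) = 1 + 0.2·t(Running) + 0.3·t(Idle) + 0.3·t(Under Repair)
t(Under Repair) = 1 + 0.3·t(Running) + 0.3·t(Idle) + 0.2·t(Under Repair)
Solving: t(Running) = 2.6263, t(Idle) = 3.7374, t(Under Repair) = 3.6364.
Expected hours from Under Repair to Degraded: 3.6364.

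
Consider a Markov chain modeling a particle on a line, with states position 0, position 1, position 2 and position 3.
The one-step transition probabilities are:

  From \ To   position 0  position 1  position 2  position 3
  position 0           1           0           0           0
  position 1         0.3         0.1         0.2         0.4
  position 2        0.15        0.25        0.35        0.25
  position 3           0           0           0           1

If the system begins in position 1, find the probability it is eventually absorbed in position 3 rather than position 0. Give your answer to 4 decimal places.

Let h(s) be the probability of absorption at position 3 starting from transient state s. Then h(position 3) = 1 and h(position 0) = 0. By first-step analysis:
h(position 1) = 0.3·0 + 0.1·h(position 1) + 0.2·h(position 2) + 0.4·1
h(position 2) = 0.15·0 + 0.25·h(position 1) + 0.35·h(position 2) + 0.25·1
Solving: h(position 1) = 0.5794, h(position 2) = 0.6075.
Starting from position 1, the probability is 0.5794.

0.5794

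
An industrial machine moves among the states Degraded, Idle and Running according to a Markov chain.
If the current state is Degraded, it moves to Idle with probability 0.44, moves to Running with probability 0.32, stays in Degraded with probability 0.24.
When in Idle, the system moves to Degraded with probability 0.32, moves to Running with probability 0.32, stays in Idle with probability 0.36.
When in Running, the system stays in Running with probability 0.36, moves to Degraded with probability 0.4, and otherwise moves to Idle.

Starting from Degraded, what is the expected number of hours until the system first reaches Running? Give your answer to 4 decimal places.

3.1250

Let t(s) be the expected number of hours to first reach Running from state s, with t(Running) = 0. Conditioning on the first hour:
t(Degraded) = 1 + 0.24·t(Degraded) + 0.44·t(Idle)
t(Idle) = 1 + 0.32·t(Degraded) + 0.36·t(Idle)
Solving: t(Degraded) = 3.1250, t(Idle) = 3.1250.
Expected hours from Degraded to Running: 3.1250.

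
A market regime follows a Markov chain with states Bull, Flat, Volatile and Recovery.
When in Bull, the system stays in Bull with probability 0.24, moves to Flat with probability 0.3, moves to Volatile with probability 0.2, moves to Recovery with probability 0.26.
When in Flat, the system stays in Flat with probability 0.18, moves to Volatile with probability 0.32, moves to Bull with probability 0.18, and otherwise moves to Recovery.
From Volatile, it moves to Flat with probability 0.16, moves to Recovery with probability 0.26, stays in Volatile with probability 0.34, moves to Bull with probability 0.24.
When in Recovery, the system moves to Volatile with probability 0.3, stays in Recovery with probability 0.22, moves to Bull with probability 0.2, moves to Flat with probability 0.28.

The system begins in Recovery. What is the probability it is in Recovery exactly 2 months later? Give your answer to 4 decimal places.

Propagate the distribution vector 2 months from Recovery.
After 0 months: (0.0000, 0.0000, 0.0000, 1.0000)
After 1 month: (0.2000, 0.2800, 0.3000, 0.2200)
After 2 months: (0.2144, 0.2200, 0.2976, 0.2680)
P(in Recovery after 2 months) = 0.2680

0.2680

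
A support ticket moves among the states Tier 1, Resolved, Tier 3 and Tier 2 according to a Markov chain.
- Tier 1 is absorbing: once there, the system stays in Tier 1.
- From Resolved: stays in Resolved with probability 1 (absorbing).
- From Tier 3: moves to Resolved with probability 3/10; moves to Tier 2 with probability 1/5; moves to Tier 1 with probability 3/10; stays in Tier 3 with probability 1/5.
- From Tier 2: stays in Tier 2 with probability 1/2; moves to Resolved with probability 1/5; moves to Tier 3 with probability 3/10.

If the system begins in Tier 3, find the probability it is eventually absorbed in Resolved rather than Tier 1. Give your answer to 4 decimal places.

Let h(s) be the probability of absorption at Resolved starting from transient state s. Then h(Resolved) = 1 and h(Tier 1) = 0. By first-step analysis:
h(Tier 3) = 0.3·0 + 0.3·1 + 0.2·h(Tier 3) + 0.2·h(Tier 2)
h(Tier 2) = 0.2·1 + 0.3·h(Tier 3) + 0.5·h(Tier 2)
Solving: h(Tier 3) = 0.5588, h(Tier 2) = 0.7353.
Starting from Tier 3, the probability is 0.5588.

0.5588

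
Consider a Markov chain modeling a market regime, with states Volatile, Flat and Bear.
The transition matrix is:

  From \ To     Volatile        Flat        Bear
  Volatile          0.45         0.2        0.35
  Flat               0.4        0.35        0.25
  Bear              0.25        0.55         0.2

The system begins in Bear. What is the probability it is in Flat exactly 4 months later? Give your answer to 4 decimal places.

Propagate the distribution vector 4 months from Bear.
After 0 months: (0.0000, 0.0000, 1.0000)
After 1 month: (0.2500, 0.5500, 0.2000)
After 2 months: (0.3825, 0.3525, 0.2650)
After 3 months: (0.3794, 0.3456, 0.2750)
After 4 months: (0.3777, 0.3481, 0.2742)
P(in Flat after 4 months) = 0.3481

0.3481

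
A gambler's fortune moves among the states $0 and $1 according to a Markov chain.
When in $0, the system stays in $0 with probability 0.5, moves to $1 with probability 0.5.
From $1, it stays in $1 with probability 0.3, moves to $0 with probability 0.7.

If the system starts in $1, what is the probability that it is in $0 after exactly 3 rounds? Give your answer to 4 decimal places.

Propagate the distribution vector 3 rounds from $1.
After 0 rounds: (0.0000, 1.0000)
After 1 round: (0.7000, 0.3000)
After 2 rounds: (0.5600, 0.4400)
After 3 rounds: (0.5880, 0.4120)
P(in $0 after 3 rounds) = 0.5880

0.5880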